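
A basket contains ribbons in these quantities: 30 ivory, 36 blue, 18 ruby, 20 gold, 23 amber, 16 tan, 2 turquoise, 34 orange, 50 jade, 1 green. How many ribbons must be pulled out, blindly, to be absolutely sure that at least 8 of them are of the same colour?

60

By pigeonhole, the 10 colours are the holes; the ribbons drawn are the pigeons.
To avoid 8 of any one colour, the worst case takes at most 7 of each colour, or every ribbon of a colour that has fewer than 7.
That gives 7 + 7 + 7 + 7 + 7 + 7 + 2 + 7 + 7 + 1 = 59 ribbons with no colour reaching 8.
The next ribbon forces some colour to 8, so 59 + 1 = 60.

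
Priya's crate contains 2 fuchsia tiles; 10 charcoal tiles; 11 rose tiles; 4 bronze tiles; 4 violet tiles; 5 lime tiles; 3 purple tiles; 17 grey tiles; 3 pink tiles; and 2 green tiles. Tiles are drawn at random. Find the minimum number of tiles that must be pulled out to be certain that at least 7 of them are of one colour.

By pigeonhole, put each drawn tile into a box by colour. The largest draw with every box below 7 takes min(count, 6) from each colour; colours with fewer than 6 contribute all they have.
Σ min(cᵢ, 6) = 2 + 6 + 6 + 4 + 4 + 5 + 3 + 6 + 3 + 2 = 41.
Draw number 41 + 1 = 42 must push one box to 7.

42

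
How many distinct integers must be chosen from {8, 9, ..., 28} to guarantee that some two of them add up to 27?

Two chosen integers sum to 27 exactly when both halves of some pair {x, 27−x} with 8 ≤ x ≤ 27−x ≤ 19 are chosen — 6 such pairs.
The remaining 9 elements (those with no distinct partner in range) can never complete a 27-sum, so the worst case takes all of them and one from each pair: 9 + 6 = 15.
Pigeonhole: the 16th integer has to be the second member of some pair, so 15 + 1 = 16.

16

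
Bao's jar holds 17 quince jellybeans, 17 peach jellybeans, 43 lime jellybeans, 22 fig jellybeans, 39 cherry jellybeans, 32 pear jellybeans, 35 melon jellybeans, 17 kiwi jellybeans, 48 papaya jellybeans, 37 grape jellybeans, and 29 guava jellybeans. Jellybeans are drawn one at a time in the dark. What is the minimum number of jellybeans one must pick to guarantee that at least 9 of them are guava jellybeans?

In the worst case for collecting guava jellybeans, every non-guava jellybean comes out first.
There are 17 + 17 + 43 + 22 + 39 + 32 + 35 + 17 + 48 + 37 = 307 non-guava jellybeans altogether.
After those, each further jellybean must be guava, so 307 + 9 = 316 draws guarantee 9 guava jellybeans.

316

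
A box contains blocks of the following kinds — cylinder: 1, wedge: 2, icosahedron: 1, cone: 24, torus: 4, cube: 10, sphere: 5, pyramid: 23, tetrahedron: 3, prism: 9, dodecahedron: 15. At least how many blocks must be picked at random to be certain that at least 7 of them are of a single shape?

By pigeonhole, put each drawn block into a box by shape. The largest draw with every box below 7 takes min(count, 6) from each shape; shapes with fewer than 6 contribute all they have.
Σ min(cᵢ, 6) = 1 + 2 + 1 + 6 + 4 + 6 + 5 + 6 + 3 + 6 + 6 = 46.
Draw number 46 + 1 = 47 must push one box to 7.

47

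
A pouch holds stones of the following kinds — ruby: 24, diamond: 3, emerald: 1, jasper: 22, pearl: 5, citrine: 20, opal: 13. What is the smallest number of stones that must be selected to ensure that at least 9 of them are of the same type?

The 7 types are the holes; the stones drawn are the pigeons.
To avoid 9 of any one type, the worst case takes at most 8 of each type, or every stone of a type that has fewer than 8.
That gives 8 + 3 + 1 + 8 + 5 + 8 + 8 = 41 stones with no type reaching 9.
The next stone forces some type to 9, so 41 + 1 = 42.

42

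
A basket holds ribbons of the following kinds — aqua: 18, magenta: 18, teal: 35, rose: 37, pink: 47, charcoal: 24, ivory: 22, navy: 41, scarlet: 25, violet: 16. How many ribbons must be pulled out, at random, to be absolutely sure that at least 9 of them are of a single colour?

81

By pigeonhole, put each drawn ribbon into a box by colour. The largest draw with every box below 9 takes min(count, 8) from each colour.
Σ min(cᵢ, 8) = 8 + 8 + 8 + 8 + 8 + 8 + 8 + 8 + 8 + 8 = 80.
Draw number 80 + 1 = 81 must push one box to 9.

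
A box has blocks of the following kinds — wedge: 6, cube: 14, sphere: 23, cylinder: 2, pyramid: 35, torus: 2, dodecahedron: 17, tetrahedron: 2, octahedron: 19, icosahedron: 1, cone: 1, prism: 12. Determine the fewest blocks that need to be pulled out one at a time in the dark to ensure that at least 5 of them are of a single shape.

An adversary could hand out at most 4 blocks per shape (5 shapes run out sooner): 4 + 4 + 4 + 2 + 4 + 2 + 4 + 2 + 4 + 1 + 1 + 4 = 36 blocks and still no shape has 5.
By pigeonhole, one more block lands in a shape already at 4, so 37 draws are enough and 36 are not.

37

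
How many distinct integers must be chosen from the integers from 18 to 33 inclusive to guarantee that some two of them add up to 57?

12

Two chosen integers sum to 57 exactly when both halves of some pair {x, 57−x} with 24 ≤ x ≤ 57−x ≤ 33 are chosen — 5 such pairs.
The remaining 6 elements (those with no distinct partner in range) can never complete a 57-sum, so the worst case takes all of them and one from each pair: 6 + 5 = 11.
Pigeonhole: the 12th integer has to be the second member of some pair, so 11 + 1 = 12.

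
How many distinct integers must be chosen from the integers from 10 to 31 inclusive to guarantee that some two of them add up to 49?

A set avoiding the sum 49 can contain at most one of each pair {x, 49−x}, plus the 8 elements whose complement lies outside the range.
The integers 10, …, 24 (15 of them) are such a set: any two sum to at least 10+11 = 21 and at most 23+24 = 47 < 49.
Pigeonhole: any 16th integer completes one of the 7 pairs, so 16 choices force a sum of 49.

16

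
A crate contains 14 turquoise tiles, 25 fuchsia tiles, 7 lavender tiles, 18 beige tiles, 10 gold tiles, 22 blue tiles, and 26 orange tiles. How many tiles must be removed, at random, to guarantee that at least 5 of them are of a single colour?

29

By pigeonhole, the 7 colours are the holes; the tiles drawn are the pigeons.
To avoid 5 of any one colour, the worst case takes at most 4 of each colour.
That gives 4 + 4 + 4 + 4 + 4 + 4 + 4 = 28 tiles with no colour reaching 5.
The next tile forces some colour to 5, so 28 + 1 = 29.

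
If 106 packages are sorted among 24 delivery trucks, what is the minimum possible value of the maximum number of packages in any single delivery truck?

By the pigeonhole principle, the 24 delivery trucks are the holes and the 106 packages are the pigeons.
If every delivery truck held at most 4 packages, the total would be at most 24 × 4 = 96, which is less than 106.
So some delivery truck holds at least ⌈106/24⌉ = 5 packages.

5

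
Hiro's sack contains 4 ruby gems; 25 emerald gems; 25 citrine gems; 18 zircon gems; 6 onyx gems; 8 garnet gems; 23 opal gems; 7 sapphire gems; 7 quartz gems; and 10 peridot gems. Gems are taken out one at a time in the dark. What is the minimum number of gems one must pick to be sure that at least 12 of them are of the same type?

87

Put each drawn gem into a box by type. The largest draw with every box below 12 takes min(count, 11) from each type; types with fewer than 11 contribute all they have.
Σ min(cᵢ, 11) = 4 + 11 + 11 + 11 + 6 + 8 + 11 + 7 + 7 + 10 = 86.
Draw number 86 + 1 = 87 must push one box to 12.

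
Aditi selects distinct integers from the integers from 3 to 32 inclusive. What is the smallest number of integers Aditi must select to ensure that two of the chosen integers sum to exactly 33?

Group the elements by complementary pair {x, 33−x}: {3,30}, {4,29}, {5,28}, …, giving 14 two-element pairs and 2 integers whose partner 33−x falls outside [3,32].
By pigeonhole, treating each of those 16 groups as a pigeonhole, one can pick one integer per group — 16 integers — with no two summing to 33.
The 17th integer lands in an occupied pair, forcing a sum of 33.

17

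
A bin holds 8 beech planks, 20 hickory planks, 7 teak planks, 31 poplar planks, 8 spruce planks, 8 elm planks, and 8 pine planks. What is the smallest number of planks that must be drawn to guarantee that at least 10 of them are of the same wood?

By pigeonhole, the 7 woods are the holes; the planks drawn are the pigeons.
To avoid 10 of any one wood, the worst case takes at most 9 of each wood, or every plank of a wood that has fewer than 9.
That gives 8 + 9 + 7 + 9 + 8 + 8 + 8 = 57 planks with no wood reaching 10.
The next plank forces some wood to 10, so 57 + 1 = 58.

58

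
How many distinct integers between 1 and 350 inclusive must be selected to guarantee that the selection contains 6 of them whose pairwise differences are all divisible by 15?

76

Integers whose pairwise differences are multiples of 15 are exactly those sharing a remainder mod 15. The 15 residue classes mod 15 are the pigeonholes.
With 75 integers one could put 5 in each residue class and have no class reach 6.
The 76th integer pushes some class to 6, so 15·5 + 1 = 76.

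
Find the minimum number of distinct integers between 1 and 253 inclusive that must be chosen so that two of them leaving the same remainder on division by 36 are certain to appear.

By the pigeonhole principle, the 36 residue classes mod 36 are the pigeonholes.
With 36 integers one could put 1 in each residue class and have no class reach 2.
The 37th integer pushes some class to 2, so 36·1 + 1 = 37.

37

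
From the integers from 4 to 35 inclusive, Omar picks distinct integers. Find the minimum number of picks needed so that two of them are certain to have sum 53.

24

A set avoiding the sum 53 can contain at most one of each pair {x, 53−x}, plus the 14 elements whose complement lies outside the range.
The integers 4, …, 26 (23 of them) are such a set: any two sum to at least 4+5 = 9 and at most 25+26 = 51 < 53.
By the pigeonhole principle, any 24th integer completes one of the 9 pairs, so 24 choices force a sum of 53.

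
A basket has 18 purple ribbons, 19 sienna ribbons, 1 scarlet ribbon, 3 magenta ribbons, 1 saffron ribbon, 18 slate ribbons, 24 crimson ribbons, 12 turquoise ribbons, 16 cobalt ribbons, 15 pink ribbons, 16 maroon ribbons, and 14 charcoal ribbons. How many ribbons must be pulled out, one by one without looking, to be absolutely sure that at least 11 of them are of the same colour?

An adversary could hand out at most 10 ribbons per colour (scarlet, magenta, saffron run out sooner): 10 + 10 + 1 + 3 + 1 + 10 + 10 + 10 + 10 + 10 + 10 + 10 = 95 ribbons and still no colour has 11.
One more ribbon lands in a colour already at 10, so 96 draws are enough and 95 are not.

96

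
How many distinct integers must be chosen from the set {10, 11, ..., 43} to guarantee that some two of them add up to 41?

Group the elements by complementary pair {x, 41−x}: {10,31}, {11,30}, {12,29}, …, giving 11 two-element pairs and 12 integers whose partner 41−x falls outside [10,43].
By pigeonhole, treating each of those 23 groups as a pigeonhole, one can pick one integer per group — 23 integers — with no two summing to 41.
The 24th integer lands in an occupied pair, forcing a sum of 41.

24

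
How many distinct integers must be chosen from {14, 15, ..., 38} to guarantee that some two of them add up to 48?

A set avoiding the sum 48 can contain at most one of each pair {x, 48−x}, plus the 5 elements whose complement lies outside the range or equal to its own complement.
The integers 24, …, 38 (15 of them) are such a set: any two sum to at least 24+25 = 49 > 48.
By pigeonhole, any 16th integer completes one of the 10 pairs, so 16 choices force a sum of 48.

16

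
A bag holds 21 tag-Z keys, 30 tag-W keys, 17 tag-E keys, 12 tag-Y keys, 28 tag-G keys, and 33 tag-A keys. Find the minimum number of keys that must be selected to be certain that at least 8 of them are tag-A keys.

116

In the worst case for collecting tag-A keys, every non-tag-A key comes out first.
There are 21 + 30 + 17 + 12 + 28 = 108 non-tag-A keys altogether.
After those, each further key must be tag-A, so 108 + 8 = 116 draws guarantee 8 tag-A keys.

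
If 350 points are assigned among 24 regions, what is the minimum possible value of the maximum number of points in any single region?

15

Pigeonhole: the 24 regions are the holes and the 350 points are the pigeons.
If every region held at most 14 points, the total would be at most 24 × 14 = 336, which is less than 350.
So some region holds at least ⌈350/24⌉ = 15 points.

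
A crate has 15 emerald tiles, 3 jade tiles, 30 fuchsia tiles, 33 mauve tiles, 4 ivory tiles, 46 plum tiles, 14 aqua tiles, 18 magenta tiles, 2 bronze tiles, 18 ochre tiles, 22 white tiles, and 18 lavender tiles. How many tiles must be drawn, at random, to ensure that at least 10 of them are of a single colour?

91

An adversary could hand out at most 9 tiles per colour (jade, ivory, bronze run out sooner): 9 + 3 + 9 + 9 + 4 + 9 + 9 + 9 + 2 + 9 + 9 + 9 = 90 tiles and still no colour has 10.
By pigeonhole, one more tile lands in a colour already at 9, so 91 draws are enough and 90 are not.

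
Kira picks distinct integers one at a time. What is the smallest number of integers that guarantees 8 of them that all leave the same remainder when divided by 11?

Pigeonhole: the 11 residue classes mod 11 are the pigeonholes.
With 77 integers one could put 7 in each residue class and have no class reach 8.
The 78th integer pushes some class to 8, so 11·7 + 1 = 78.

78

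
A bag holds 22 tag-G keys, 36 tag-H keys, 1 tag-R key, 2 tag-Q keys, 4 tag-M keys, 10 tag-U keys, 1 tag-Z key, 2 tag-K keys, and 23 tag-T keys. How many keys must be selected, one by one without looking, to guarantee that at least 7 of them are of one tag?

Put each drawn key into a box by tag. The largest draw with every box below 7 takes min(count, 6) from each tag; tags with fewer than 6 contribute all they have.
Σ min(cᵢ, 6) = 6 + 6 + 1 + 2 + 4 + 6 + 1 + 2 + 6 = 34.
Draw number 34 + 1 = 35 must push one box to 7.

35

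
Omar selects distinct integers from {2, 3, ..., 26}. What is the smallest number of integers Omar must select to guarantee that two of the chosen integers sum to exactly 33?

16

Two chosen integers sum to 33 exactly when both halves of some pair {x, 33−x} with 7 ≤ x ≤ 33−x ≤ 26 are chosen — 10 such pairs.
The remaining 5 elements (those with no distinct partner in range) can never complete a 33-sum, so the worst case takes all of them and one from each pair: 5 + 10 = 15.
By the pigeonhole principle, the 16th integer has to be the second member of some pair, so 15 + 1 = 16.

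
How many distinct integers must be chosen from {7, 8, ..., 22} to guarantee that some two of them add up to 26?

11

Group the elements by complementary pair {x, 26−x}: {7,19}, {8,18}, {9,17}, …, giving 6 two-element pairs, the single value 13 (it cannot pair with itself since the integers are distinct), and 3 integers whose partner 26−x falls outside [7,22].
Pigeonhole: treating each of those 10 groups as a pigeonhole, one can pick one integer per group — 10 integers — with no two summing to 26.
The 11th integer lands in an occupied pair, forcing a sum of 26.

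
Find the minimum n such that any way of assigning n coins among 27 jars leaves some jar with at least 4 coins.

With 81 coins one could put exactly 3 in each of the 27 jars, and no jar would reach 4.
One more coin must land in a jar that already has 3, giving it 4.
So 27 × 3 + 1 = 82 coins are required.

82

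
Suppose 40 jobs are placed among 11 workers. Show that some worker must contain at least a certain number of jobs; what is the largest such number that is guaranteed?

4

The 11 workers are the holes and the 40 jobs are the pigeons.
If every worker held at most 3 jobs, the total would be at most 11 × 3 = 33, which is less than 40.
So some worker holds at least ⌈40/11⌉ = 4 jobs.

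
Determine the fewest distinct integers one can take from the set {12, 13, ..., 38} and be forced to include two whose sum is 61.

A set avoiding the sum 61 can contain at most one of each pair {x, 61−x}, plus the 11 elements whose complement lies outside the range.
The integers 12, …, 30 (19 of them) are such a set: any two sum to at least 12+13 = 25 and at most 29+30 = 59 < 61.
Pigeonhole: any 20th integer completes one of the 8 pairs, so 20 choices force a sum of 61.

20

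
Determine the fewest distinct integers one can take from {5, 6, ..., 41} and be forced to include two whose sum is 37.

24

Two chosen integers sum to 37 exactly when both halves of some pair {x, 37−x} with 5 ≤ x ≤ 37−x ≤ 32 are chosen — 14 such pairs.
The remaining 9 elements (those with no distinct partner in range) can never complete a 37-sum, so the worst case takes all of them and one from each pair: 9 + 14 = 23.
By pigeonhole, the 24th integer has to be the second member of some pair, so 23 + 1 = 24.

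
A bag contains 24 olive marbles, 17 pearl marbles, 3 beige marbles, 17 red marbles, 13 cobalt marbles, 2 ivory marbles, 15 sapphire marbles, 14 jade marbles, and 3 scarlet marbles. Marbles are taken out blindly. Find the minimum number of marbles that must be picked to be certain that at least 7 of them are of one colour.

45

An adversary could hand out at most 6 marbles per colour (beige, ivory, scarlet run out sooner): 6 + 6 + 3 + 6 + 6 + 2 + 6 + 6 + 3 = 44 marbles and still no colour has 7.
One more marble lands in a colour already at 6, so 45 draws are enough and 44 are not.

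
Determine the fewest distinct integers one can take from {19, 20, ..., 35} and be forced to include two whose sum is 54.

10

Group the elements by complementary pair {x, 54−x}: {19,35}, {20,34}, {21,33}, …, giving 8 two-element pairs and the single value 27 (it cannot pair with itself since the integers are distinct).
Pigeonhole: treating each of those 9 groups as a pigeonhole, one can pick one integer per group — 9 integers — with no two summing to 54.
The 10th integer lands in an occupied pair, forcing a sum of 54.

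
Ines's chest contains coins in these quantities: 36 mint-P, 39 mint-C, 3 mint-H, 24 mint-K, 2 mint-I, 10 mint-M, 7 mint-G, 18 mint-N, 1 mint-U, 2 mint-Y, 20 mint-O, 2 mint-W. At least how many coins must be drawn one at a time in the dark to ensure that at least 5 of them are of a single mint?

An adversary could hand out at most 4 coins per mint (5 mints run out sooner): 4 + 4 + 3 + 4 + 2 + 4 + 4 + 4 + 1 + 2 + 4 + 2 = 38 coins and still no mint has 5.
By pigeonhole, one more coin lands in a mint already at 4, so 39 draws are enough and 38 are not.

39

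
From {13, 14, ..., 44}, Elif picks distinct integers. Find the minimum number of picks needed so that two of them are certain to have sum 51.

20

Group the elements by complementary pair {x, 51−x}: {13,38}, {14,37}, {15,36}, …, giving 13 two-element pairs and 6 integers whose partner 51−x falls outside [13,44].
By pigeonhole, treating each of those 19 groups as a pigeonhole, one can pick one integer per group — 19 integers — with no two summing to 51.
The 20th integer lands in an occupied pair, forcing a sum of 51.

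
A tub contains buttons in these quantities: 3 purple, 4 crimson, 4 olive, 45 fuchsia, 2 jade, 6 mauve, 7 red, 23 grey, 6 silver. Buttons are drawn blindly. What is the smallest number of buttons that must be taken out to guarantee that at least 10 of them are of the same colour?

51

By pigeonhole, the 9 colours are the holes; the buttons drawn are the pigeons.
To avoid 10 of any one colour, the worst case takes at most 9 of each colour, or every button of a colour that has fewer than 9.
That gives 3 + 4 + 4 + 9 + 2 + 6 + 7 + 9 + 6 = 50 buttons with no colour reaching 10.
The next button forces some colour to 10, so 50 + 1 = 51.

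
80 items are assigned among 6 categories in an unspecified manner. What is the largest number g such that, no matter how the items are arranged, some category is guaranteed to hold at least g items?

14

By pigeonhole, the 6 categories are the holes and the 80 items are the pigeons.
If every category held at most 13 items, the total would be at most 6 × 13 = 78, which is less than 80.
So some category holds at least ⌈80/6⌉ = 14 items.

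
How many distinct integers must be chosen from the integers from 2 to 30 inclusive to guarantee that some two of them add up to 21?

Group the elements by complementary pair {x, 21−x}: {2,19}, {3,18}, {4,17}, …, giving 9 two-element pairs and 11 integers whose partner 21−x falls outside [2,30].
Treating each of those 20 groups as a pigeonhole, one can pick one integer per group — 20 integers — with no two summing to 21.
The 21st integer lands in an occupied pair, forcing a sum of 21.

21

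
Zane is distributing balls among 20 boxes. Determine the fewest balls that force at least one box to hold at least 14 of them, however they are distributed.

261

With 260 balls one could put exactly 13 in each of the 20 boxes, and no box would reach 14.
By the pigeonhole principle, one more ball must land in a box that already has 13, giving it 14.
So 20 × 13 + 1 = 261 balls are required.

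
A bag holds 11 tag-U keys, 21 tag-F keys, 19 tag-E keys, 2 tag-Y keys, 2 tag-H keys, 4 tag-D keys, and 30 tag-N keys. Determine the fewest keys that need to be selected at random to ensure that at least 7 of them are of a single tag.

33

The 7 tags are the holes; the keys drawn are the pigeons.
To avoid 7 of any one tag, the worst case takes at most 6 of each tag, or every key of a tag that has fewer than 6.
That gives 6 + 6 + 6 + 2 + 2 + 4 + 6 = 32 keys with no tag reaching 7.
The next key forces some tag to 7, so 32 + 1 = 33.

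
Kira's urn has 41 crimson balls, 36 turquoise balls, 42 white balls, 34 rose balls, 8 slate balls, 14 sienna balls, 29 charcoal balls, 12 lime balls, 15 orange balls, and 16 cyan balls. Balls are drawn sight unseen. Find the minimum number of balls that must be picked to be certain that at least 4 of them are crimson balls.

In the worst case for collecting crimson balls, every non-crimson ball comes out first.
There are 36 + 42 + 34 + 8 + 14 + 29 + 12 + 15 + 16 = 206 non-crimson balls altogether.
After those, each further ball must be crimson, so 206 + 4 = 210 draws guarantee 4 crimson balls.

210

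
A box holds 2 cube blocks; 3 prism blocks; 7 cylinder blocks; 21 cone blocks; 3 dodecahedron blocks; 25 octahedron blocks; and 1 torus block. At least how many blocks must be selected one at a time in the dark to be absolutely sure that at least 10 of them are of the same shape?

Put each drawn block into a box by shape. The largest draw with every box below 10 takes min(count, 9) from each shape; shapes with fewer than 9 contribute all they have.
Σ min(cᵢ, 9) = 2 + 3 + 7 + 9 + 3 + 9 + 1 = 34.
Draw number 34 + 1 = 35 must push one box to 10.

35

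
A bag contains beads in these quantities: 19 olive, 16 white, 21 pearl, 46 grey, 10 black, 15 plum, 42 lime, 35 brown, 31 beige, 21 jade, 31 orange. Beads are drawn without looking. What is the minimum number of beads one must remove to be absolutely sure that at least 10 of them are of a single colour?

Pigeonhole: the 11 colours are the holes; the beads drawn are the pigeons.
To avoid 10 of any one colour, the worst case takes at most 9 of each colour.
That gives 9 + 9 + 9 + 9 + 9 + 9 + 9 + 9 + 9 + 9 + 9 = 99 beads with no colour reaching 10.
The next bead forces some colour to 10, so 99 + 1 = 100.

100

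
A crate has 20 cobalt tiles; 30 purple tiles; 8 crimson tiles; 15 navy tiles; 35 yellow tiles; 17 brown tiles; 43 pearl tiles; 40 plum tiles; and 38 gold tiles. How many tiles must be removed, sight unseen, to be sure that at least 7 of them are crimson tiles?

In the worst case for collecting crimson tiles, every non-crimson tile comes out first.
There are 20 + 30 + 15 + 35 + 17 + 43 + 40 + 38 = 238 non-crimson tiles altogether.
After those, each further tile must be crimson, so 238 + 7 = 245 draws guarantee 7 crimson tiles.

245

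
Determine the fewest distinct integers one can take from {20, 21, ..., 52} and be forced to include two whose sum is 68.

Group the elements by complementary pair {x, 68−x}: {20,48}, {21,47}, {22,46}, …, giving 14 two-element pairs, the single value 34 (it cannot pair with itself since the integers are distinct), and 4 integers whose partner 68−x falls outside [20,52].
Pigeonhole: treating each of those 19 groups as a pigeonhole, one can pick one integer per group — 19 integers — with no two summing to 68.
The 20th integer lands in an occupied pair, forcing a sum of 68.

20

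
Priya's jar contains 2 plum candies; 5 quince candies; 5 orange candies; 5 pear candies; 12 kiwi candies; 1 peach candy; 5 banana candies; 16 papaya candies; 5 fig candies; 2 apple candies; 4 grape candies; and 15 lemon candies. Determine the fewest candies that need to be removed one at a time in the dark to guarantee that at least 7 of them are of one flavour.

Pigeonhole: the 12 flavours are the holes; the candies drawn are the pigeons.
To avoid 7 of any one flavour, the worst case takes at most 6 of each flavour, or every candy of a flavour that has fewer than 6.
That gives 2 + 5 + 5 + 5 + 6 + 1 + 5 + 6 + 5 + 2 + 4 + 6 = 52 candies with no flavour reaching 7.
The next candy forces some flavour to 7, so 52 + 1 = 53.

53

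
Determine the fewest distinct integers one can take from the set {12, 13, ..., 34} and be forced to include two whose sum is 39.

A set avoiding the sum 39 can contain at most one of each pair {x, 39−x}, plus the 7 elements whose complement lies outside the range.
The integers 20, …, 34 (15 of them) are such a set: any two sum to at least 20+21 = 41 > 39.
By pigeonhole, any 16th integer completes one of the 8 pairs, so 16 choices force a sum of 39.

16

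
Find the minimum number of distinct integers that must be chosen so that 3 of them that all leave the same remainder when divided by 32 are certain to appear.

65

By pigeonhole, the 32 residue classes mod 32 are the pigeonholes.
With 64 integers one could put 2 in each residue class and have no class reach 3.
The 65th integer pushes some class to 3, so 32·2 + 1 = 65.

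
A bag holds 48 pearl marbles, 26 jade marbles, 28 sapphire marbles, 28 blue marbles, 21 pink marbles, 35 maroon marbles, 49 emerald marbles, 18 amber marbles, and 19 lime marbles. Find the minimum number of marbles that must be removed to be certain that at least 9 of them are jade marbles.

255

In the worst case for collecting jade marbles, every non-jade marble comes out first.
There are 48 + 28 + 28 + 21 + 35 + 49 + 18 + 19 = 246 non-jade marbles altogether.
After those, each further marble must be jade, so 246 + 9 = 255 draws guarantee 9 jade marbles.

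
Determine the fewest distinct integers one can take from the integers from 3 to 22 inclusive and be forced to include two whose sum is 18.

Two chosen integers sum to 18 exactly when both halves of some pair {x, 18−x} with 3 ≤ x ≤ 18−x ≤ 15 are chosen — 6 such pairs.
The remaining 8 elements (those with no distinct partner in range) can never complete a 18-sum, so the worst case takes all of them and one from each pair: 8 + 6 = 14.
Pigeonhole: the 15th integer has to be the second member of some pair, so 14 + 1 = 15.

15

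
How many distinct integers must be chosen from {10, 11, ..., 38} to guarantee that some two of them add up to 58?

Two chosen integers sum to 58 exactly when both halves of some pair {x, 58−x} with 20 ≤ x ≤ 58−x ≤ 38 are chosen — 9 such pairs.
The remaining 11 elements (those with no distinct partner in range) can never complete a 58-sum, so the worst case takes all of them and one from each pair: 11 + 9 = 20.
The 21st integer has to be the second member of some pair, so 20 + 1 = 21.

21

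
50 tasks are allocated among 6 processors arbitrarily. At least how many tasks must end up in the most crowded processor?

9

The 6 processors are the holes and the 50 tasks are the pigeons.
If every processor held at most 8 tasks, the total would be at most 6 × 8 = 48, which is less than 50.
So some processor holds at least ⌈50/6⌉ = 9 tasks.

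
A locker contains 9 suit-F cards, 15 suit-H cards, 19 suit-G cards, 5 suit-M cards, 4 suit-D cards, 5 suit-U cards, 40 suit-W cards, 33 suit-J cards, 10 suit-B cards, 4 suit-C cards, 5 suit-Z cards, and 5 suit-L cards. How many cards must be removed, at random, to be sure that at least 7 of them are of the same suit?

65

Put each drawn card into a box by suit. The largest draw with every box below 7 takes min(count, 6) from each suit; suits with fewer than 6 contribute all they have.
Σ min(cᵢ, 6) = 6 + 6 + 6 + 5 + 4 + 5 + 6 + 6 + 6 + 4 + 5 + 5 = 64.
Draw number 64 + 1 = 65 must push one box to 7.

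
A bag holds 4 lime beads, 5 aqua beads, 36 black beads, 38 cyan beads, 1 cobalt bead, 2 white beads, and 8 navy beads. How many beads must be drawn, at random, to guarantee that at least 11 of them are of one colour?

41

Put each drawn bead into a box by colour. The largest draw with every box below 11 takes min(count, 10) from each colour; colours with fewer than 10 contribute all they have.
Σ min(cᵢ, 10) = 4 + 5 + 10 + 10 + 1 + 2 + 8 = 40.
Draw number 40 + 1 = 41 must push one box to 11.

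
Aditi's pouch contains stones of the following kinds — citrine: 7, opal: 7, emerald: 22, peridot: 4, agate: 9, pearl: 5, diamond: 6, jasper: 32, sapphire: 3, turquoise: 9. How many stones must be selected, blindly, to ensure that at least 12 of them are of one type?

Put each drawn stone into a box by type. The largest draw with every box below 12 takes min(count, 11) from each type; types with fewer than 11 contribute all they have.
Σ min(cᵢ, 11) = 7 + 7 + 11 + 4 + 9 + 5 + 6 + 11 + 3 + 9 = 72.
Draw number 72 + 1 = 73 must push one box to 12.

73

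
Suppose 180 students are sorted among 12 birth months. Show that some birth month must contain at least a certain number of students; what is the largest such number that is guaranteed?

Pigeonhole: the 12 birth months are the holes and the 180 students are the pigeons.
If every birth month held at most 14 students, the total would be at most 12 × 14 = 168, which is less than 180.
So some birth month holds at least ⌈180/12⌉ = 15 students.

15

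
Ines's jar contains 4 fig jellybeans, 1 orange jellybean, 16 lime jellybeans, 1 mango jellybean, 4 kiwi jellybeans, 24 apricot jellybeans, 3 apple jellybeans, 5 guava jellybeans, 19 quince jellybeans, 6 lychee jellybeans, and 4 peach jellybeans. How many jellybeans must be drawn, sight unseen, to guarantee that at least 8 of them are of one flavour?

By the pigeonhole principle, the 11 flavours are the holes; the jellybeans drawn are the pigeons.
To avoid 8 of any one flavour, the worst case takes at most 7 of each flavour, or every jellybean of a flavour that has fewer than 7.
That gives 4 + 1 + 7 + 1 + 4 + 7 + 3 + 5 + 7 + 6 + 4 = 49 jellybeans with no flavour reaching 8.
The next jellybean forces some flavour to 8, so 49 + 1 = 50.

50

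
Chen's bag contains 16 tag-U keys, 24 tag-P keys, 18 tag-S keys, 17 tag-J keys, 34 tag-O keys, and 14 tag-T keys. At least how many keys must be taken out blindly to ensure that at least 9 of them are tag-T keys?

In the worst case for collecting tag-T keys, every non-tag-T key comes out first.
There are 16 + 24 + 18 + 17 + 34 = 109 non-tag-T keys altogether.
After those, each further key must be tag-T, so 109 + 9 = 118 draws guarantee 9 tag-T keys.

118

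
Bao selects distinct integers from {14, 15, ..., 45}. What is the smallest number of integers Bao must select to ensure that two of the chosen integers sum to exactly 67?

21

Two chosen integers sum to 67 exactly when both halves of some pair {x, 67−x} with 22 ≤ x ≤ 67−x ≤ 45 are chosen — 12 such pairs.
The remaining 8 elements (those with no distinct partner in range) can never complete a 67-sum, so the worst case takes all of them and one from each pair: 8 + 12 = 20.
By pigeonhole, the 21st integer has to be the second member of some pair, so 20 + 1 = 21.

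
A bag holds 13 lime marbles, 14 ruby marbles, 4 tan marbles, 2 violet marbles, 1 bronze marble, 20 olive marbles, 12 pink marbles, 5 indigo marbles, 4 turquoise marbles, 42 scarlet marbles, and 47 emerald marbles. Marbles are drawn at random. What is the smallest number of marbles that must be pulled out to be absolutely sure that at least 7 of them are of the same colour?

53

By the pigeonhole principle, the 11 colours are the holes; the marbles drawn are the pigeons.
To avoid 7 of any one colour, the worst case takes at most 6 of each colour, or every marble of a colour that has fewer than 6.
That gives 6 + 6 + 4 + 2 + 1 + 6 + 6 + 5 + 4 + 6 + 6 = 52 marbles with no colour reaching 7.
The next marble forces some colour to 7, so 52 + 1 = 53.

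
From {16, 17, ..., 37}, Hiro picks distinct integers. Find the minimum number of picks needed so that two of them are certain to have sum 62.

Two chosen integers sum to 62 exactly when both halves of some pair {x, 62−x} with 25 ≤ x ≤ 62−x ≤ 37 are chosen — 6 such pairs.
The remaining 10 elements (those with no distinct partner in range) can never complete a 62-sum, so the worst case takes all of them and one from each pair: 10 + 6 = 16.
By the pigeonhole principle, the 17th integer has to be the second member of some pair, so 16 + 1 = 17.

17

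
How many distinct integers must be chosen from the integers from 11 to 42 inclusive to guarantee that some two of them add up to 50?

Group the elements by complementary pair {x, 50−x}: {11,39}, {12,38}, {13,37}, …, giving 14 two-element pairs, the single value 25 (it cannot pair with itself since the integers are distinct), and 3 integers whose partner 50−x falls outside [11,42].
By pigeonhole, treating each of those 18 groups as a pigeonhole, one can pick one integer per group — 18 integers — with no two summing to 50.
The 19th integer lands in an occupied pair, forcing a sum of 50.

19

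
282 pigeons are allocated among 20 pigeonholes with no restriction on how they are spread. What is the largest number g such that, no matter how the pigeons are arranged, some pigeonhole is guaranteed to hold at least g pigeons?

By pigeonhole, the 20 pigeonholes are the holes and the 282 pigeons are the pigeons.
If every pigeonhole held at most 14 pigeons, the total would be at most 20 × 14 = 280, which is less than 282.
So some pigeonhole holds at least ⌈282/20⌉ = 15 pigeons.

15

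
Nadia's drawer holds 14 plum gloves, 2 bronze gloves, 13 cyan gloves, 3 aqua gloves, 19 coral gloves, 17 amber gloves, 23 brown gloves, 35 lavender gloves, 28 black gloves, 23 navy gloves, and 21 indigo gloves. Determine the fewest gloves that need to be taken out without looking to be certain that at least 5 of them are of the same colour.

Put each drawn glove into a box by colour. The largest draw with every box below 5 takes min(count, 4) from each colour; colours with fewer than 4 contribute all they have.
Σ min(cᵢ, 4) = 4 + 2 + 4 + 3 + 4 + 4 + 4 + 4 + 4 + 4 + 4 = 41.
Draw number 41 + 1 = 42 must push one box to 5.

42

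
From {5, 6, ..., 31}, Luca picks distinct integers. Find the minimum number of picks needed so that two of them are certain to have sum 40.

17

A set avoiding the sum 40 can contain at most one of each pair {x, 40−x}, plus the 5 elements whose complement lies outside the range or equal to its own complement.
The integers 5, …, 20 (16 of them) are such a set: any two sum to at least 5+6 = 11 and at most 19+20 = 39 < 40.
Any 17th integer completes one of the 11 pairs, so 17 choices force a sum of 40.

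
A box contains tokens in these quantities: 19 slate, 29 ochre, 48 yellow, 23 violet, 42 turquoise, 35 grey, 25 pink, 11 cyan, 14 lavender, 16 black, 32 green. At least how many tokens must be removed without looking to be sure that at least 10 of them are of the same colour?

Put each drawn token into a box by colour. The largest draw with every box below 10 takes min(count, 9) from each colour.
Σ min(cᵢ, 9) = 9 + 9 + 9 + 9 + 9 + 9 + 9 + 9 + 9 + 9 + 9 = 99.
Draw number 99 + 1 = 100 must push one box to 10.

100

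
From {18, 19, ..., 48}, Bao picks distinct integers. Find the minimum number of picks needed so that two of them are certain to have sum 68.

18

A set avoiding the sum 68 can contain at most one of each pair {x, 68−x}, plus the 3 elements whose complement lies outside the range or equal to its own complement.
The integers 18, …, 34 (17 of them) are such a set: any two sum to at least 18+19 = 37 and at most 33+34 = 67 < 68.
By pigeonhole, any 18th integer completes one of the 14 pairs, so 18 choices force a sum of 68.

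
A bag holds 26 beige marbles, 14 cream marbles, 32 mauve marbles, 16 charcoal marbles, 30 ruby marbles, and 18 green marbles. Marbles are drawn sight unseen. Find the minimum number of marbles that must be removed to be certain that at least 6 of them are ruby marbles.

112

In the worst case for collecting ruby marbles, every non-ruby marble comes out first.
There are 26 + 14 + 32 + 16 + 18 = 106 non-ruby marbles altogether.
After those, each further marble must be ruby, so 106 + 6 = 112 draws guarantee 6 ruby marbles.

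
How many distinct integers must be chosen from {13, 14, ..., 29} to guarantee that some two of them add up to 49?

13

Group the elements by complementary pair {x, 49−x}: {20,29}, {21,28}, {22,27}, …, giving 5 two-element pairs and 7 integers whose partner 49−x falls outside [13,29].
Treating each of those 12 groups as a pigeonhole, one can pick one integer per group — 12 integers — with no two summing to 49.
The 13th integer lands in an occupied pair, forcing a sum of 49.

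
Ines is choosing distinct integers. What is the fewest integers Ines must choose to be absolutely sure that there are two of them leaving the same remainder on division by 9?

10

The 9 residue classes mod 9 are the pigeonholes.
With 9 integers one could put 1 in each residue class and have no class reach 2.
The 10th integer pushes some class to 2, so 9·1 + 1 = 10.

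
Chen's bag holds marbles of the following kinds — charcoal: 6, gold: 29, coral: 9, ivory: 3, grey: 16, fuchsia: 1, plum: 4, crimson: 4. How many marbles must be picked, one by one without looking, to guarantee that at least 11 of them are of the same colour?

48

An adversary could hand out at most 10 marbles per colour (6 colours run out sooner): 6 + 10 + 9 + 3 + 10 + 1 + 4 + 4 = 47 marbles and still no colour has 11.
One more marble lands in a colour already at 10, so 48 draws are enough and 47 are not.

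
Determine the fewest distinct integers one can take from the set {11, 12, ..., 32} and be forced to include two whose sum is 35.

16

A set avoiding the sum 35 can contain at most one of each pair {x, 35−x}, plus the 8 elements whose complement lies outside the range.
The integers 18, …, 32 (15 of them) are such a set: any two sum to at least 18+19 = 37 > 35.
Any 16th integer completes one of the 7 pairs, so 16 choices force a sum of 35.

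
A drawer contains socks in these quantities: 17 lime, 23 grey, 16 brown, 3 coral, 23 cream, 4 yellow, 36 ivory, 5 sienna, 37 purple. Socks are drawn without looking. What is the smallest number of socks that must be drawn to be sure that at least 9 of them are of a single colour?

61

An adversary could hand out at most 8 socks per colour (coral, yellow, sienna run out sooner): 8 + 8 + 8 + 3 + 8 + 4 + 8 + 5 + 8 = 60 socks and still no colour has 9.
By the pigeonhole principle, one more sock lands in a colour already at 8, so 61 draws are enough and 60 are not.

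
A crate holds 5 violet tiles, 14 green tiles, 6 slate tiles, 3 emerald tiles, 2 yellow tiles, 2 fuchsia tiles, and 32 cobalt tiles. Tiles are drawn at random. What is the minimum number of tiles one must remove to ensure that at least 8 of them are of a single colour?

By the pigeonhole principle, put each drawn tile into a box by colour. The largest draw with every box below 8 takes min(count, 7) from each colour; colours with fewer than 7 contribute all they have.
Σ min(cᵢ, 7) = 5 + 7 + 6 + 3 + 2 + 2 + 7 = 32.
Draw number 32 + 1 = 33 must push one box to 8.

33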